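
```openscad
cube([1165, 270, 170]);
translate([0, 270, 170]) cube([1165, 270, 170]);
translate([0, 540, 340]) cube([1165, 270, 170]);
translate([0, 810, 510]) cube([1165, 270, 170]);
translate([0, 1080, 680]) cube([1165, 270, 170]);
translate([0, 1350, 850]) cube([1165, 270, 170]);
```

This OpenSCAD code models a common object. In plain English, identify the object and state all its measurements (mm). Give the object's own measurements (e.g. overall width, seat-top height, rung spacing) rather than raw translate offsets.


A straight staircase of 6 solid steps. Each step is 1165 mm wide (x), 270 mm deep (y, the going) and 170 mm tall (the rise). The first step rests on the floor; each subsequent step sits one going further in +y and one rise higher in +z, directly behind and above the previous step with no overlap.


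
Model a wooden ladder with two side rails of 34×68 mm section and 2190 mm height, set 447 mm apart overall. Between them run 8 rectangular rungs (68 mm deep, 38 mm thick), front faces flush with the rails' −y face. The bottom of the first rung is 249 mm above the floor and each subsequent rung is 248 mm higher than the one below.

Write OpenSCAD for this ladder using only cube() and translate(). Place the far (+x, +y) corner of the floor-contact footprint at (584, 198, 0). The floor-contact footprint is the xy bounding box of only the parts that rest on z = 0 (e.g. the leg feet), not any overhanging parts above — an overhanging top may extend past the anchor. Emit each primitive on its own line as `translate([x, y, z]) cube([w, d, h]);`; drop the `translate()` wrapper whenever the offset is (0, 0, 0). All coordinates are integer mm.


translate([137, 130, 0]) cube([34, 68, 2190]);
translate([550, 130, 0]) cube([34, 68, 2190]);
translate([171, 130, 249]) cube([379, 68, 38]);
translate([171, 130, 497]) cube([379, 68, 38]);
translate([171, 130, 745]) cube([379, 68, 38]);
translate([171, 130, 993]) cube([379, 68, 38]);
translate([171, 130, 1241]) cube([379, 68, 38]);
translate([171, 130, 1489]) cube([379, 68, 38]);
translate([171, 130, 1737]) cube([379, 68, 38]);
translate([171, 130, 1985]) cube([379, 68, 38]);


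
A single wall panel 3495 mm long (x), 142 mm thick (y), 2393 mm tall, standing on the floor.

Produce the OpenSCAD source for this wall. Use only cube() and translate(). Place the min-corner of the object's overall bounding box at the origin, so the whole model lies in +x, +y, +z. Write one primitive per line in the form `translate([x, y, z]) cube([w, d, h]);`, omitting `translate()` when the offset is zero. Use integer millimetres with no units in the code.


cube([3495, 142, 2393]);


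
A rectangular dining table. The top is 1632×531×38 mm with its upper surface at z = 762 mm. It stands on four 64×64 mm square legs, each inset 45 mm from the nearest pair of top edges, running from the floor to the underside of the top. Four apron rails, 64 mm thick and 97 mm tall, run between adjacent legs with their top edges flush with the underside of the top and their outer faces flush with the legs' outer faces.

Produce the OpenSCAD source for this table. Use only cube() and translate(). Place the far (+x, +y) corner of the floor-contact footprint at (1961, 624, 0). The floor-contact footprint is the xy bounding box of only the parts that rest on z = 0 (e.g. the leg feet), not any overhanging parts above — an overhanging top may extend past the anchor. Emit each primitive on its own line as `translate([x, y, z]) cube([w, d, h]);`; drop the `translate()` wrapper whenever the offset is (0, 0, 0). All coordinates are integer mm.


translate([374, 138, 724]) cube([1632, 531, 38]);
translate([419, 183, 0]) cube([64, 64, 724]);
translate([1897, 183, 0]) cube([64, 64, 724]);
translate([419, 560, 0]) cube([64, 64, 724]);
translate([1897, 560, 0]) cube([64, 64, 724]);
translate([483, 183, 627]) cube([1414, 64, 97]);
translate([483, 560, 627]) cube([1414, 64, 97]);
translate([419, 247, 627]) cube([64, 313, 97]);
translate([1897, 247, 627]) cube([64, 313, 97]);


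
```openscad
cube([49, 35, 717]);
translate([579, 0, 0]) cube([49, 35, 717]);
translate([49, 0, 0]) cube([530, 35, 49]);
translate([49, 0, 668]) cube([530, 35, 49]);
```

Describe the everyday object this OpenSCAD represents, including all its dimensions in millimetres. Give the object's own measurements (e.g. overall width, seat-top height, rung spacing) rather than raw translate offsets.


A rectangular picture frame lying in the x–z plane (depth along y). The opening is 530 mm wide (x) by 619 mm tall (z), surrounded by a border 49 mm wide on all four sides. The frame is 35 mm deep and is made of two full-height vertical stiles with two horizontal rails fitted between them.


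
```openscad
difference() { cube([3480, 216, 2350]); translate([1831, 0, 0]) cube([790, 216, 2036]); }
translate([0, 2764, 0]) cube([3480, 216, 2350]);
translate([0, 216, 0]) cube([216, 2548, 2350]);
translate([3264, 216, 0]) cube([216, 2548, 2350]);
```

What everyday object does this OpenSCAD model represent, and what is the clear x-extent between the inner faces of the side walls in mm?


A single room. The interior width is 3048 mm.

Four walls enclosing a rectangle with a door in the front wall — a room. Outside width 3480 minus two 216 mm walls gives 3048 mm.


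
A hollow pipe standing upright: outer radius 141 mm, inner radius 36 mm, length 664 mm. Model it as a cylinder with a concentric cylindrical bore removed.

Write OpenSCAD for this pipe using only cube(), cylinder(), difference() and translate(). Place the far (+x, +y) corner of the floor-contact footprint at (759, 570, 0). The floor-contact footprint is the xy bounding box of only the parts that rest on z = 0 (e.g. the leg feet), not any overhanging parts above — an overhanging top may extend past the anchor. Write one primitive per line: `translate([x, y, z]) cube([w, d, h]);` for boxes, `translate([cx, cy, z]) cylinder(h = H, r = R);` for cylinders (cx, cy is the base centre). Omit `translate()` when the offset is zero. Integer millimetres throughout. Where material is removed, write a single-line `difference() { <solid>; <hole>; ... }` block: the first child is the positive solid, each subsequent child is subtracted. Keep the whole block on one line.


difference() { translate([618, 429, 0]) cylinder(h = 664, r = 141); translate([618, 429, 0]) cylinder(h = 664, r = 36); }


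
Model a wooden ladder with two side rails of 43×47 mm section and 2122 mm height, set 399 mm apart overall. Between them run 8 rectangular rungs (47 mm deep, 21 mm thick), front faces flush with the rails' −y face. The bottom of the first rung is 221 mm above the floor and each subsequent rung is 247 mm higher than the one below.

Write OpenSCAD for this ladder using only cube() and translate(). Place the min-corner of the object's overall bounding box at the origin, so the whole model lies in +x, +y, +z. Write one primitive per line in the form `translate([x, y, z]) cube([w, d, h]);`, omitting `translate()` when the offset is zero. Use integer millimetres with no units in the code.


// rung span = 399 - 2*43 = 313
// rung[k] z = 221 + k*247
cube([43, 47, 2122]);
translate([356, 0, 0]) cube([43, 47, 2122]);
translate([43, 0, 221]) cube([313, 47, 21]);
translate([43, 0, 468]) cube([313, 47, 21]);
translate([43, 0, 715]) cube([313, 47, 21]);
translate([43, 0, 962]) cube([313, 47, 21]);
translate([43, 0, 1209]) cube([313, 47, 21]);
translate([43, 0, 1456]) cube([313, 47, 21]);
translate([43, 0, 1703]) cube([313, 47, 21]);
translate([43, 0, 1950]) cube([313, 47, 21]);


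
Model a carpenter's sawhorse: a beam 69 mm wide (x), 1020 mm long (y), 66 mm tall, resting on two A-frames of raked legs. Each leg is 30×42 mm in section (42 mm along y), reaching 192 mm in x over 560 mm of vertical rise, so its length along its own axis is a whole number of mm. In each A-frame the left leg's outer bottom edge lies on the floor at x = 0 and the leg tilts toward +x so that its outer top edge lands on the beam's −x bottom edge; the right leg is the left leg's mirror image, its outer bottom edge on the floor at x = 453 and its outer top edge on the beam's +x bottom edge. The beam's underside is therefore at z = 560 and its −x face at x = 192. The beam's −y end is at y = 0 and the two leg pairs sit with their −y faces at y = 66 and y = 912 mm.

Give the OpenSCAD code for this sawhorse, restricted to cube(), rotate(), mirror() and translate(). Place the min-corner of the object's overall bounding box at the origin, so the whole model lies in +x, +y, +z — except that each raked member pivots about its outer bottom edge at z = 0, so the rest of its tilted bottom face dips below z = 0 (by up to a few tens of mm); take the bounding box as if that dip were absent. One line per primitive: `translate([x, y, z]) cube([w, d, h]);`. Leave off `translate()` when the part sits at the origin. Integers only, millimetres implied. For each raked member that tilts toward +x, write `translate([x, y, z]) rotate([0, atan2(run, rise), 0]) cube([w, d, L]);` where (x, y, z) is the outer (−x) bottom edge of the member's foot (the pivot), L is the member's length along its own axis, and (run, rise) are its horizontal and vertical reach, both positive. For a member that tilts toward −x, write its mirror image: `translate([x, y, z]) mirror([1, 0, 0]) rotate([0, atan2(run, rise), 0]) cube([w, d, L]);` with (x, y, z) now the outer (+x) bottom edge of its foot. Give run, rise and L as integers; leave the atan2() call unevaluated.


// leg length = √(192² + 560²) = 592
// right-leg outer foot x = 2·192 + 69 = 453
// beam min-corner = (192, 0, 560)
translate([192, 0, 560]) cube([69, 1020, 66]);
translate([0, 66, 0]) rotate([0, atan2(192, 560), 0]) cube([30, 42, 592]);
translate([453, 66, 0]) mirror([1, 0, 0]) rotate([0, atan2(192, 560), 0]) cube([30, 42, 592]);
translate([0, 912, 0]) rotate([0, atan2(192, 560), 0]) cube([30, 42, 592]);
translate([453, 912, 0]) mirror([1, 0, 0]) rotate([0, atan2(192, 560), 0]) cube([30, 42, 592]);


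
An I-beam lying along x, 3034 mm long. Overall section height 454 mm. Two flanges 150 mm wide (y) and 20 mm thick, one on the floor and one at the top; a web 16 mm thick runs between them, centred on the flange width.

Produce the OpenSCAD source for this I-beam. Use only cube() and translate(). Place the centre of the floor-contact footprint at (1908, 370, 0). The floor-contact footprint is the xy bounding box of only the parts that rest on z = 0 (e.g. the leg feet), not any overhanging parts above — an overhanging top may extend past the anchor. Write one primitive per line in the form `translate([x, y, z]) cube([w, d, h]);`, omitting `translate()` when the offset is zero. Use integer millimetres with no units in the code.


translate([391, 295, 0]) cube([3034, 150, 20]);
translate([391, 362, 20]) cube([3034, 16, 414]);
translate([391, 295, 434]) cube([3034, 150, 20]);


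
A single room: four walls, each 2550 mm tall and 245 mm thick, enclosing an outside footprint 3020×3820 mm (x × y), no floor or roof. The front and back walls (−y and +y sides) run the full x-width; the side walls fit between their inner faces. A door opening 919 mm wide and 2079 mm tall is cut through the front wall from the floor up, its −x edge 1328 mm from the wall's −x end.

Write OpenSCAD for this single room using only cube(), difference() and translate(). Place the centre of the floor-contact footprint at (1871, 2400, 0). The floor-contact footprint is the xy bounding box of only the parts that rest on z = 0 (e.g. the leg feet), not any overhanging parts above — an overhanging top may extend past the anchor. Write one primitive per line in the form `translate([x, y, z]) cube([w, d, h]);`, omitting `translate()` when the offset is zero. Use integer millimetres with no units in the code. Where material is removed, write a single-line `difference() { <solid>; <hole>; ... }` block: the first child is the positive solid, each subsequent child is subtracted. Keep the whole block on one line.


difference() { translate([361, 490, 0]) cube([3020, 245, 2550]); translate([1689, 490, 0]) cube([919, 245, 2079]); }
translate([361, 4065, 0]) cube([3020, 245, 2550]);
translate([361, 735, 0]) cube([245, 3330, 2550]);
translate([3136, 735, 0]) cube([245, 3330, 2550]);


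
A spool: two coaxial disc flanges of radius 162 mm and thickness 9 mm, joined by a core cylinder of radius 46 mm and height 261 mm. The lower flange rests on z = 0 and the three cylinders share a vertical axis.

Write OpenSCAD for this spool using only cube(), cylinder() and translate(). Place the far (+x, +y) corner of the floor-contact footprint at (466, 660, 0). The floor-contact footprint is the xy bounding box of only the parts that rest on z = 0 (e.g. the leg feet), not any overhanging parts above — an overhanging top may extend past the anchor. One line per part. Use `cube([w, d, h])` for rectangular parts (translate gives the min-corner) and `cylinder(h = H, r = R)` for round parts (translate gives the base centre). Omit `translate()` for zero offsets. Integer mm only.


translate([304, 498, 0]) cylinder(h = 9, r = 162);
translate([304, 498, 9]) cylinder(h = 261, r = 46);
translate([304, 498, 270]) cylinder(h = 9, r = 162);


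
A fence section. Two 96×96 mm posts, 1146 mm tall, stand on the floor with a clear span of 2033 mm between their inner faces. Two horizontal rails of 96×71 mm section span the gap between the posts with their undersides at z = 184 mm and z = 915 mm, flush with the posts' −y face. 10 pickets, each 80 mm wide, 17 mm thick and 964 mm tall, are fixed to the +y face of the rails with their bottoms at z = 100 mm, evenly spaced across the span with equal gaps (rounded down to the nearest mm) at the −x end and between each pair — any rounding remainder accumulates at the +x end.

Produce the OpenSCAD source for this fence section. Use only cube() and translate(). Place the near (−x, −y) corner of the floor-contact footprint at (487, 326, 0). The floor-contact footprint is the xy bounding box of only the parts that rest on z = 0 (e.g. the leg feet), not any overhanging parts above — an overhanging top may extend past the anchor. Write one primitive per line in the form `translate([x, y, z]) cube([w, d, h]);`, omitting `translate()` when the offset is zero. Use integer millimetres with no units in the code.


translate([487, 326, 0]) cube([96, 96, 1146]);
translate([2616, 326, 0]) cube([96, 96, 1146]);
translate([583, 326, 184]) cube([2033, 96, 71]);
translate([583, 326, 915]) cube([2033, 96, 71]);
translate([695, 422, 100]) cube([80, 17, 964]);
translate([887, 422, 100]) cube([80, 17, 964]);
translate([1079, 422, 100]) cube([80, 17, 964]);
translate([1271, 422, 100]) cube([80, 17, 964]);
translate([1463, 422, 100]) cube([80, 17, 964]);
translate([1655, 422, 100]) cube([80, 17, 964]);
translate([1847, 422, 100]) cube([80, 17, 964]);
translate([2039, 422, 100]) cube([80, 17, 964]);
translate([2231, 422, 100]) cube([80, 17, 964]);
translate([2423, 422, 100]) cube([80, 17, 964]);


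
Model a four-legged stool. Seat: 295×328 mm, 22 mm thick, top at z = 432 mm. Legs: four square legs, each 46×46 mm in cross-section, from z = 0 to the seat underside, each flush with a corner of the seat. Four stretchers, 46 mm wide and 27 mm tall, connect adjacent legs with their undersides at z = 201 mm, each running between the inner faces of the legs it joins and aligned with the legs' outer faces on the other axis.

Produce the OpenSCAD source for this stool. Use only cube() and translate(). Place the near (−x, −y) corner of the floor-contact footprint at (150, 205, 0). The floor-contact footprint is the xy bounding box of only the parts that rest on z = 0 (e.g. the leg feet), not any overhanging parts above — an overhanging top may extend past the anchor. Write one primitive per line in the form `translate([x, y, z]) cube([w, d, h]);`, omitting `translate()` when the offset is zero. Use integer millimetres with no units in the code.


translate([150, 205, 410]) cube([295, 328, 22]);
translate([150, 205, 0]) cube([46, 46, 410]);
translate([399, 205, 0]) cube([46, 46, 410]);
translate([150, 487, 0]) cube([46, 46, 410]);
translate([399, 487, 0]) cube([46, 46, 410]);
translate([196, 205, 201]) cube([203, 46, 27]);
translate([196, 487, 201]) cube([203, 46, 27]);
translate([150, 251, 201]) cube([46, 236, 27]);
translate([399, 251, 201]) cube([46, 236, 27]);


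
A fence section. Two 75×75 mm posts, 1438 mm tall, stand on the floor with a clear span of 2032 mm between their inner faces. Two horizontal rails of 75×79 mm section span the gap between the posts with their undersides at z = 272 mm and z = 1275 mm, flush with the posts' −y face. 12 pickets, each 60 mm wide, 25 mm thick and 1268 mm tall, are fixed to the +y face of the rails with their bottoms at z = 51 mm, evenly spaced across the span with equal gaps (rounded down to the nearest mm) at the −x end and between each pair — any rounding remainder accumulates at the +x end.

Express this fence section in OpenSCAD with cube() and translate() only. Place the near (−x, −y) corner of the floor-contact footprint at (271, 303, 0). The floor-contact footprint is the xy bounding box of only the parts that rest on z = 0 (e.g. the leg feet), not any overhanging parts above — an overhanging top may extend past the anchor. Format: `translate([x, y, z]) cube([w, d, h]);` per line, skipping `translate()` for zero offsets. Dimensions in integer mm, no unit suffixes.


translate([271, 303, 0]) cube([75, 75, 1438]);
translate([2378, 303, 0]) cube([75, 75, 1438]);
translate([346, 303, 272]) cube([2032, 75, 79]);
translate([346, 303, 1275]) cube([2032, 75, 79]);
translate([446, 378, 51]) cube([60, 25, 1268]);
translate([606, 378, 51]) cube([60, 25, 1268]);
translate([766, 378, 51]) cube([60, 25, 1268]);
translate([926, 378, 51]) cube([60, 25, 1268]);
translate([1086, 378, 51]) cube([60, 25, 1268]);
translate([1246, 378, 51]) cube([60, 25, 1268]);
translate([1406, 378, 51]) cube([60, 25, 1268]);
translate([1566, 378, 51]) cube([60, 25, 1268]);
translate([1726, 378, 51]) cube([60, 25, 1268]);
translate([1886, 378, 51]) cube([60, 25, 1268]);
translate([2046, 378, 51]) cube([60, 25, 1268]);
translate([2206, 378, 51]) cube([60, 25, 1268]);


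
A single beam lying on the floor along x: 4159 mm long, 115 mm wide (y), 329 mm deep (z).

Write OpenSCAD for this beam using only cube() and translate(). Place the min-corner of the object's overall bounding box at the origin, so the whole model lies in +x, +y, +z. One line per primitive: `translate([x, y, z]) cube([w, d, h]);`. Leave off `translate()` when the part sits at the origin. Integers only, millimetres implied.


cube([4159, 115, 329]);


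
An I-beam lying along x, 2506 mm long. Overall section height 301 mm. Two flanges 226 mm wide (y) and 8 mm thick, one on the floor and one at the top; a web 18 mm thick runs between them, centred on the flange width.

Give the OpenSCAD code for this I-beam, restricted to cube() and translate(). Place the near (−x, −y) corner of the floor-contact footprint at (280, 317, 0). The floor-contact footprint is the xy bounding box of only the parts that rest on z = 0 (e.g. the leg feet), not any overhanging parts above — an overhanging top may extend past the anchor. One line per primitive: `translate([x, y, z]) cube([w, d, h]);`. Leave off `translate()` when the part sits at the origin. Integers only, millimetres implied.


translate([280, 317, 0]) cube([2506, 226, 8]);
translate([280, 421, 8]) cube([2506, 18, 285]);
translate([280, 317, 293]) cube([2506, 226, 8]);


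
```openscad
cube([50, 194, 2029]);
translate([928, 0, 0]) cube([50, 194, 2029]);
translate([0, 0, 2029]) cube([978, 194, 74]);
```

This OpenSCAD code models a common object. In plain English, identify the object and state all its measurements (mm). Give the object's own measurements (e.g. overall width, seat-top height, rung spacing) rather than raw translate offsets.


A door frame. The clear opening is 878 mm wide and 2029 mm high. Two 50 mm wide jambs, 194 mm deep, stand either side of the opening from the floor to the top of the opening. A 74 mm thick head sits across the top of both jambs, spanning the full outside width of the frame.


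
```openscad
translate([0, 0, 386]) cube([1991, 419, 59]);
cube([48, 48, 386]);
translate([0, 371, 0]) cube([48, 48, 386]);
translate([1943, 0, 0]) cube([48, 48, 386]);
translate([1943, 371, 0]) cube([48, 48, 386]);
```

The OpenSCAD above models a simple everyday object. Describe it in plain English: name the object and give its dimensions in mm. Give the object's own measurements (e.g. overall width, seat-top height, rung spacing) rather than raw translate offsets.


A long wooden bench with a 1991 mm (x) × 419 mm (y) seat, 59 mm thick, its top surface 445 mm above the floor. Four 48 mm square legs at the seat corners, flush with the edges, run from z = 0 to the seat underside.


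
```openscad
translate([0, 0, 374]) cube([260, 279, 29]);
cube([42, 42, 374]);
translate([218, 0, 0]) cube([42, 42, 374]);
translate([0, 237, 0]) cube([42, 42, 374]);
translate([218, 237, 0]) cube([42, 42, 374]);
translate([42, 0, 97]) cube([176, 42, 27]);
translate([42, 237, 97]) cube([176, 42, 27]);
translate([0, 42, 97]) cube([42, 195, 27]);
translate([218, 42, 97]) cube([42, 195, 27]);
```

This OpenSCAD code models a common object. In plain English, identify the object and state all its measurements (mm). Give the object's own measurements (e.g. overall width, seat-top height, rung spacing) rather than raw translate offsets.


A simple wooden stool: a rectangular seat 260 mm (x) by 279 mm (y), 29 mm thick, top face at z = 403 mm, on four square legs, each 42×42 mm in cross-section. The legs rest on z = 0, each flush with a corner of the seat. Four stretchers, 42 mm wide and 27 mm tall, connect adjacent legs with their undersides at z = 97 mm, each running between the inner faces of the legs it joins and aligned with the legs' outer faces on the other axis.


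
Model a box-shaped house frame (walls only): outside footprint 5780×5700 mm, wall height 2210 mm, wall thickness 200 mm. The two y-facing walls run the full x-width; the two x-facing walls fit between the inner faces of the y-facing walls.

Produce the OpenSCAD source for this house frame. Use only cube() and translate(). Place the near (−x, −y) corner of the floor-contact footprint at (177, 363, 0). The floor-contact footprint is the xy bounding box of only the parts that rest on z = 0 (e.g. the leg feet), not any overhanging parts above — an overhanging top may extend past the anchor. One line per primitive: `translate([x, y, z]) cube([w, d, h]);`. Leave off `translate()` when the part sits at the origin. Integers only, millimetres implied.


translate([177, 363, 0]) cube([5780, 200, 2210]);
translate([177, 5863, 0]) cube([5780, 200, 2210]);
translate([177, 563, 0]) cube([200, 5300, 2210]);
translate([5757, 563, 0]) cube([200, 5300, 2210]);


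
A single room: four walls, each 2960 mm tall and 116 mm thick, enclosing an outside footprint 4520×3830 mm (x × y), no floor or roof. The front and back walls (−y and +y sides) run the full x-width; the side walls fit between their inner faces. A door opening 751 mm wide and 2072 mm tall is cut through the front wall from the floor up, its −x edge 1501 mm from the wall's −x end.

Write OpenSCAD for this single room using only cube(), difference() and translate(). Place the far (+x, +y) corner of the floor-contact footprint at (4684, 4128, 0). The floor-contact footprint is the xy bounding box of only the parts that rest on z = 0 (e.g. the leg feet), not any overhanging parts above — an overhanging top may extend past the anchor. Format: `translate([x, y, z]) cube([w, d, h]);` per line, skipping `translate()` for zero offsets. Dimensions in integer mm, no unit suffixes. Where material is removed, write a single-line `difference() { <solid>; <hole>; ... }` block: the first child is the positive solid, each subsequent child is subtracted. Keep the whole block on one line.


difference() { translate([164, 298, 0]) cube([4520, 116, 2960]); translate([1665, 298, 0]) cube([751, 116, 2072]); }
translate([164, 4012, 0]) cube([4520, 116, 2960]);
translate([164, 414, 0]) cube([116, 3598, 2960]);
translate([4568, 414, 0]) cube([116, 3598, 2960]);


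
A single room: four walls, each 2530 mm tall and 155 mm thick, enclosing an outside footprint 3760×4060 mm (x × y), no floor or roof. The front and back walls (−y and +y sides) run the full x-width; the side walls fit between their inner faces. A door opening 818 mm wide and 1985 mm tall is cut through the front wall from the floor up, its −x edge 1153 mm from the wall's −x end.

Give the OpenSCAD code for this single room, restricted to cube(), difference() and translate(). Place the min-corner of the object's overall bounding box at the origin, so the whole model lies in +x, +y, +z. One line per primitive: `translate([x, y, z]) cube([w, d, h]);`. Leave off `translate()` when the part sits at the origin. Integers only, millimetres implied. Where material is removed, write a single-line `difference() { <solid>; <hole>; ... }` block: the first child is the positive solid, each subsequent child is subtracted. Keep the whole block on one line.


difference() { cube([3760, 155, 2530]); translate([1153, 0, 0]) cube([818, 155, 1985]); }
translate([0, 3905, 0]) cube([3760, 155, 2530]);
translate([0, 155, 0]) cube([155, 3750, 2530]);
translate([3605, 155, 0]) cube([155, 3750, 2530]);


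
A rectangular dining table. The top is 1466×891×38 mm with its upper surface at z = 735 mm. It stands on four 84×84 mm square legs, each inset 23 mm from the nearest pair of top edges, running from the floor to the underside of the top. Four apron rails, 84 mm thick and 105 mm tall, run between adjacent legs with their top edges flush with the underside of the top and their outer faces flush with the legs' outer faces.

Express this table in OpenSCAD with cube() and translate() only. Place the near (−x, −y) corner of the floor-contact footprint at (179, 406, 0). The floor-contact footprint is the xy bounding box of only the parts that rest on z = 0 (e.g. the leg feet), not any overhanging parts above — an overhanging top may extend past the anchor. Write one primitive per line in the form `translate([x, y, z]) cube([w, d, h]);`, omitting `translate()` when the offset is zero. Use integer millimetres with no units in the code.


translate([156, 383, 697]) cube([1466, 891, 38]);
translate([179, 406, 0]) cube([84, 84, 697]);
translate([1515, 406, 0]) cube([84, 84, 697]);
translate([179, 1167, 0]) cube([84, 84, 697]);
translate([1515, 1167, 0]) cube([84, 84, 697]);
translate([263, 406, 592]) cube([1252, 84, 105]);
translate([263, 1167, 592]) cube([1252, 84, 105]);
translate([179, 490, 592]) cube([84, 677, 105]);
translate([1515, 490, 592]) cube([84, 677, 105]);


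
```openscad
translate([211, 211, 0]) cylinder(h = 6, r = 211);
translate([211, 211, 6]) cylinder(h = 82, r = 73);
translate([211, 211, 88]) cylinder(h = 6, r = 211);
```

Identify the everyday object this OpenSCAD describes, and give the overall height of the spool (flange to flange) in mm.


A spool. The overall height is 94 mm.

Three coaxial cylinders, large–small–large — a spool. Two 6 mm flanges and a 82 mm core give 6 + 82 + 6 = 94 mm.


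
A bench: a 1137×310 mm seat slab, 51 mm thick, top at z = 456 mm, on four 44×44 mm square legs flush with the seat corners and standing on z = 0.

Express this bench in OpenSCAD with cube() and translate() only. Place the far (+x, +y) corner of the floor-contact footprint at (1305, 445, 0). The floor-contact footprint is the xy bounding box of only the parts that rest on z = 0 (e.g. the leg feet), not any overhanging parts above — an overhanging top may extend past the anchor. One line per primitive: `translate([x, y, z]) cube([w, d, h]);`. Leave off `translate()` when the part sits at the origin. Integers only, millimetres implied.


translate([168, 135, 405]) cube([1137, 310, 51]);
translate([168, 135, 0]) cube([44, 44, 405]);
translate([168, 401, 0]) cube([44, 44, 405]);
translate([1261, 135, 0]) cube([44, 44, 405]);
translate([1261, 401, 0]) cube([44, 44, 405]);


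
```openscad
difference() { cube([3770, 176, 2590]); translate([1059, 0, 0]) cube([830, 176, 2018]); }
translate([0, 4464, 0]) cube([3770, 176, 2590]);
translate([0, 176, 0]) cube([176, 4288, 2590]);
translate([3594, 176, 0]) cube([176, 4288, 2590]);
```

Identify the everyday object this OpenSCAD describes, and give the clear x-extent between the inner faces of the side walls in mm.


A single room. The interior width is 3418 mm.

Four walls enclosing a rectangle with a door in the front wall — a room. Outside width 3770 minus two 176 mm walls gives 3418 mm.


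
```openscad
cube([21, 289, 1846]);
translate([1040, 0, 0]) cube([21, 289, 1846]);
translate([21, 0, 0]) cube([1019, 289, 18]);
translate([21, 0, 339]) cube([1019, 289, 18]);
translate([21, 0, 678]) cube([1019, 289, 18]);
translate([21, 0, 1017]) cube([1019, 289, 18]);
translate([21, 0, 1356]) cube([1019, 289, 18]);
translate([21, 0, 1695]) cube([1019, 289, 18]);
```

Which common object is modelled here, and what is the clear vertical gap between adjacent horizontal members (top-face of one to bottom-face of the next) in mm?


A bookshelf. The clear shelf gap is 321 mm.

Two tall side panels with 6 horizontal boards between them — a bookshelf. The first two shelf undersides are at z = 0 and z = 339; with shelf thickness 18, the clear gap is 339 − 0 − 18 = 321 mm.


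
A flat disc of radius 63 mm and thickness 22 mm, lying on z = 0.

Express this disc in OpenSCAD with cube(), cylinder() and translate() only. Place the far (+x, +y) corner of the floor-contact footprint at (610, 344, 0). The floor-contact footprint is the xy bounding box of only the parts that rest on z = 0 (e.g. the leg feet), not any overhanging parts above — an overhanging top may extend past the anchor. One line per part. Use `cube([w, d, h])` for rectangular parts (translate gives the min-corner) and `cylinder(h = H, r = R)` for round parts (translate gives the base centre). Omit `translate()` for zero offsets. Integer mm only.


translate([547, 281, 0]) cylinder(h = 22, r = 63);


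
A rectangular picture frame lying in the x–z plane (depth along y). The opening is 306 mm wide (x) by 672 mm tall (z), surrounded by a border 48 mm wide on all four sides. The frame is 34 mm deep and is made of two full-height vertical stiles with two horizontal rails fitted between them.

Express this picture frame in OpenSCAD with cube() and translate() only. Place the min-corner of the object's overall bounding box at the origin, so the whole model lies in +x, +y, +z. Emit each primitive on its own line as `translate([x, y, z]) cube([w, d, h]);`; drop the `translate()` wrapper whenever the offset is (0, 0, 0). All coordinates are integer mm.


cube([48, 34, 768]);
translate([354, 0, 0]) cube([48, 34, 768]);
translate([48, 0, 0]) cube([306, 34, 48]);
translate([48, 0, 720]) cube([306, 34, 48]);


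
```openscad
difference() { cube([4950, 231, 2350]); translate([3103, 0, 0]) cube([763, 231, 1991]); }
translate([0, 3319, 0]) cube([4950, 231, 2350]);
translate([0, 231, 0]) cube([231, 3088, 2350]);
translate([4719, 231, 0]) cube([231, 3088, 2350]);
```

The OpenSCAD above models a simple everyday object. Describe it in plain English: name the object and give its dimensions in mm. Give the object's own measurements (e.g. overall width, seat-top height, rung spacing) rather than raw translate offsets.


A single room: four walls, each 2350 mm tall and 231 mm thick, enclosing an outside footprint 4950×3550 mm (x × y), no floor or roof. The front and back walls (−y and +y sides) run the full x-width; the side walls fit between their inner faces. A door opening 763 mm wide and 1991 mm tall is cut through the front wall from the floor up, its −x edge 3103 mm from the wall's −x end.


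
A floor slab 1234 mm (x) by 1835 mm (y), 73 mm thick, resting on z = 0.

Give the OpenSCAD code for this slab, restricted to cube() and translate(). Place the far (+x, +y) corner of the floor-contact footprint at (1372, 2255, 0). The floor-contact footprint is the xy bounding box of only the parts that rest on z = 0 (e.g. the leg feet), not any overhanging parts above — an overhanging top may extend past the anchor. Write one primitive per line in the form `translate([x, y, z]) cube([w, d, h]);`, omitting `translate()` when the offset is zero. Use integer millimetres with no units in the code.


translate([138, 420, 0]) cube([1234, 1835, 73]);


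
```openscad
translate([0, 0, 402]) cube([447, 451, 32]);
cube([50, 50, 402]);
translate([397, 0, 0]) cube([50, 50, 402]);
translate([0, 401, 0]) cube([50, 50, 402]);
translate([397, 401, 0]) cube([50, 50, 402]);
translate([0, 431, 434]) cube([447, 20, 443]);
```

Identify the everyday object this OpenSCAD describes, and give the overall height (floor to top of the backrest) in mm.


A chair. The overall height is 877 mm.

A slab on four corner posts with a tall panel at the back — a chair. The seat slab sits at z = 402 with thickness 32, and the 443 mm backrest starts at the seat top, so the overall height is 402 + 32 + 443 = 877 mm.


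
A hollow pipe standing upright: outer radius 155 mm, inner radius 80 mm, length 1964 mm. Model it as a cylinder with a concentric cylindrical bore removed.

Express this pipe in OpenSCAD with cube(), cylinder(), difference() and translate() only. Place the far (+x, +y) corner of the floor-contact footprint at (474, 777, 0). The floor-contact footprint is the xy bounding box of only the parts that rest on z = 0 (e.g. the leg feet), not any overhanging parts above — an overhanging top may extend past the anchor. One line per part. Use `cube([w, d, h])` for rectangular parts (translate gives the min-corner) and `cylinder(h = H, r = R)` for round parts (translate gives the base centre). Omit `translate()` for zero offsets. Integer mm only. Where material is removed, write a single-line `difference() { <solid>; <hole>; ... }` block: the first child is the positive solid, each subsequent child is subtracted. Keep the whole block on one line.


difference() { translate([319, 622, 0]) cylinder(h = 1964, r = 155); translate([319, 622, 0]) cylinder(h = 1964, r = 80); }


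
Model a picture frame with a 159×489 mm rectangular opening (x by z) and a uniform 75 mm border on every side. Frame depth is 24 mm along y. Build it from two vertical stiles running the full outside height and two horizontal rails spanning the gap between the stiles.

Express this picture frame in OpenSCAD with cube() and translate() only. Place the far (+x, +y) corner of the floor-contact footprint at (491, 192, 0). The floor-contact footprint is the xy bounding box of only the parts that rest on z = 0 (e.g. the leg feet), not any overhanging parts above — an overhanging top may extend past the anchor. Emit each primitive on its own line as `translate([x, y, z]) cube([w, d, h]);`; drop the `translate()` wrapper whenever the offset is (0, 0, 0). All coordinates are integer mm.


translate([182, 168, 0]) cube([75, 24, 639]);
translate([416, 168, 0]) cube([75, 24, 639]);
translate([257, 168, 0]) cube([159, 24, 75]);
translate([257, 168, 564]) cube([159, 24, 75]);


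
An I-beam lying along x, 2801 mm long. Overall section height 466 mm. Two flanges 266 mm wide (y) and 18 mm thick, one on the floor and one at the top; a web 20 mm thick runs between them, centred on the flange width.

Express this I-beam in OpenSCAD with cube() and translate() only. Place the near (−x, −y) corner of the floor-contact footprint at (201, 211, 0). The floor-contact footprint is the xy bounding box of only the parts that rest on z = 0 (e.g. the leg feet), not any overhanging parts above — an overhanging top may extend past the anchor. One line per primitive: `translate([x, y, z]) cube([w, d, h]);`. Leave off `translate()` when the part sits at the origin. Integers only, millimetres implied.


translate([201, 211, 0]) cube([2801, 266, 18]);
translate([201, 334, 18]) cube([2801, 20, 430]);
translate([201, 211, 448]) cube([2801, 266, 18]);


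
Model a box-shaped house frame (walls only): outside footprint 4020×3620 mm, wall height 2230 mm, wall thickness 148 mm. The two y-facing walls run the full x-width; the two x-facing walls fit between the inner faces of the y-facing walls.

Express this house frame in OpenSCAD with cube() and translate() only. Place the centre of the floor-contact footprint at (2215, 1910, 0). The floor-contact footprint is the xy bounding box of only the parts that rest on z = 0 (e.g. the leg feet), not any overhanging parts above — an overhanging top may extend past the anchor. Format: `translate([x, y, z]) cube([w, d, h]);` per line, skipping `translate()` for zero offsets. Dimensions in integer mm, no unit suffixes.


translate([205, 100, 0]) cube([4020, 148, 2230]);
translate([205, 3572, 0]) cube([4020, 148, 2230]);
translate([205, 248, 0]) cube([148, 3324, 2230]);
translate([4077, 248, 0]) cube([148, 3324, 2230]);


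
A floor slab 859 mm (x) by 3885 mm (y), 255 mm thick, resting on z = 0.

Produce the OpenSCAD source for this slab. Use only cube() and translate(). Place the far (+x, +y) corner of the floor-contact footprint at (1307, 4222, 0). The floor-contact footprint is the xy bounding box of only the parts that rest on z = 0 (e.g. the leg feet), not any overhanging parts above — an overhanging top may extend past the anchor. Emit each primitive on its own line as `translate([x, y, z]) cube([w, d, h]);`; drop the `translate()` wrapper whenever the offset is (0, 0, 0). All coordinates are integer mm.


translate([448, 337, 0]) cube([859, 3885, 255]);


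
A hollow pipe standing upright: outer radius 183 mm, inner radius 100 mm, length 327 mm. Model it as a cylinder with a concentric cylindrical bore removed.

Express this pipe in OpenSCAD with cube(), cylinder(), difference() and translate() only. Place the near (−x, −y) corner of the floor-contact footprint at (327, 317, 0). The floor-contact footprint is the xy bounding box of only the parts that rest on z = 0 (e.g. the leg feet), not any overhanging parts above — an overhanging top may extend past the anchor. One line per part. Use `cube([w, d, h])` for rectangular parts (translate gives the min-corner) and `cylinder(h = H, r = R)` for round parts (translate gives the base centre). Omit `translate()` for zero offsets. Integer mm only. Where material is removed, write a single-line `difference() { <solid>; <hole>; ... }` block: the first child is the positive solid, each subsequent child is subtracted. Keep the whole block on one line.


difference() { translate([510, 500, 0]) cylinder(h = 327, r = 183); translate([510, 500, 0]) cylinder(h = 327, r = 100); }


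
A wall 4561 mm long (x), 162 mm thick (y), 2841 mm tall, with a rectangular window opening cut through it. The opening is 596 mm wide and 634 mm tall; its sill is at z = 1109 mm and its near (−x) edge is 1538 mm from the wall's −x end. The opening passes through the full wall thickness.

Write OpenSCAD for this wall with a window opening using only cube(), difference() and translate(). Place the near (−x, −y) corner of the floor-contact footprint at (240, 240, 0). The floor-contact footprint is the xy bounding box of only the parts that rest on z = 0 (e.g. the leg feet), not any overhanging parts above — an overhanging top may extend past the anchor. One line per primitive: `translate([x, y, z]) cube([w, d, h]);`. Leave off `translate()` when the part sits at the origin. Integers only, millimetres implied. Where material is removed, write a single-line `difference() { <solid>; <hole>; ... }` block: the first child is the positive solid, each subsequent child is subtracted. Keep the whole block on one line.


difference() { translate([240, 240, 0]) cube([4561, 162, 2841]); translate([1778, 240, 1109]) cube([596, 162, 634]); }


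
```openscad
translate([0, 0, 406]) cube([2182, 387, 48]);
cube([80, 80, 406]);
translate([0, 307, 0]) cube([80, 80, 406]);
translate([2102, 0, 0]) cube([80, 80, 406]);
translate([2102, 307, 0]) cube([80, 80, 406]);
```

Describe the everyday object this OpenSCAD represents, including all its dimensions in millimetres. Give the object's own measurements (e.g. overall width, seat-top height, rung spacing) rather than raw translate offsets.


A bench: a 2182×387 mm seat slab, 48 mm thick, top at z = 454 mm, on four 80×80 mm square legs flush with the seat corners and standing on z = 0.
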